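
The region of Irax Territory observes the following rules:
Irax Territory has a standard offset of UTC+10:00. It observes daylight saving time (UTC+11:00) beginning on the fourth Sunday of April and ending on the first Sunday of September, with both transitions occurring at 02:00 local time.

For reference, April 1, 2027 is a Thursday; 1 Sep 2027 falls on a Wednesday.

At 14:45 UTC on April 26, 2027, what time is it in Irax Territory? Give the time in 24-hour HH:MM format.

1 April 2027 is a Thursday, so the first Sunday is April 4 and the fourth is April 25.
1 September 2027 is a Wednesday, so the first Sunday is September 5.
At the standard offset (UTC+10:00), 14:45 UTC + 10h = 00:45 Irax Territory standard time (rolling into the next day, 27 April 2027).
The standard-time date in Irax Territory, April 27, 2027, falls between 25 April and 5 September, so daylight saving is in effect and Irax Territory is at UTC+11:00.
14:45 UTC + 11h = 01:45 local (rolling into the next day, 27 April 2027).

01:45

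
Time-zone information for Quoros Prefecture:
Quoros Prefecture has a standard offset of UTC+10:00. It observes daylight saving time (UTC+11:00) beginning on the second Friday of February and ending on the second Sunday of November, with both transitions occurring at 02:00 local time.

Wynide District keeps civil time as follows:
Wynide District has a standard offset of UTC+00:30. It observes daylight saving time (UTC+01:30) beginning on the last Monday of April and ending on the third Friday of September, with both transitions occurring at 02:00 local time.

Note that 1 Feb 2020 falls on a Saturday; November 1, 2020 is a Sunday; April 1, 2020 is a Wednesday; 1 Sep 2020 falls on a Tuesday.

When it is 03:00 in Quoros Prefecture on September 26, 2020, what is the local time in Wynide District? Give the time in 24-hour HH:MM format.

1 February 2020 is a Saturday, so the first Friday is February 7 and the second is February 14.
1 November 2020 is a Sunday, so the first Sunday is November 1 and the second is November 8.
Daylight saving runs 14 February – 8 November; September 26, 2020 is inside that window, so Quoros Prefecture is at UTC+11:00.
03:00 Quoros Prefecture − 11h = 16:00 UTC (rolling into the previous day, 25 September 2020).
1 April 2020 is a Wednesday, so Mondays fall on 6, 13, 20, 27; the last is April 27.
1 September 2020 is a Tuesday, so the first Friday is September 4 and the third is September 18.
At the standard offset (UTC+00:30), 16:00 UTC + 0h30m = 16:30 Wynide District standard time.
The standard-time date in Wynide District, September 25, 2020, does not fall between 27 April and 18 September, so daylight saving is not in effect and Wynide District is at UTC+00:30.
16:00 UTC + 0h30m = 16:30 Wynide District.

16:30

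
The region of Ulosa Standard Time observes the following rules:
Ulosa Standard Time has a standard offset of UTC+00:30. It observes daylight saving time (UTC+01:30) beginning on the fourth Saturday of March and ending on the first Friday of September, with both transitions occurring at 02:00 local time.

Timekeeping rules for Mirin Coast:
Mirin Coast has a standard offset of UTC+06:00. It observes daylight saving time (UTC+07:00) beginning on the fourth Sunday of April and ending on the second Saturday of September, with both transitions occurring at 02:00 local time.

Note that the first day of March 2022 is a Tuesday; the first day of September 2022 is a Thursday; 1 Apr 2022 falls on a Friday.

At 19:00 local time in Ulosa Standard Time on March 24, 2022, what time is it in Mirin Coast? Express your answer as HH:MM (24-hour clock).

00:30

1 March 2022 is a Tuesday, so the first Saturday is March 5 and the fourth is March 26.
1 September 2022 is a Thursday, so the first Friday is September 2.
March 24, 2022 does not fall between 26 March and 2 September, so daylight saving is not in effect and Ulosa Standard Time is at UTC+00:30.
19:00 Ulosa Standard Time − 0h30m = 18:30 UTC.
1 April 2022 is a Friday, so the first Sunday is April 3 and the fourth is April 24.
1 September 2022 is a Thursday, so the first Saturday is September 3 and the second is September 10.
At the standard offset (UTC+06:00), 18:30 UTC + 6h = 00:30 Mirin Coast standard time (rolling into the next day, 25 March 2022).
The standard-time date in Mirin Coast, March 25, 2022, is outside the daylight-saving period (24 April – 10 September), so Mirin Coast is on standard time, UTC+06:00.
18:30 UTC + 6h = 00:30 Mirin Coast (rolling into the next day, 25 March 2022).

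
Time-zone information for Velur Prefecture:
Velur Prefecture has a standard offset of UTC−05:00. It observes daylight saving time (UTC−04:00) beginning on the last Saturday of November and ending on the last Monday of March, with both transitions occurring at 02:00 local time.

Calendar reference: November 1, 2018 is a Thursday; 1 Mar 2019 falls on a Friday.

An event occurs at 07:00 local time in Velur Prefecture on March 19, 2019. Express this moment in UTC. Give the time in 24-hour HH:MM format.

11:00

1 November 2018 is a Thursday, so Saturdays fall on 3, 10, 17, 24; the last is November 24.
1 March 2019 is a Friday, so Mondays fall on 4, 11, 18, 25; the last is March 25.
March 19, 2019 lies within the daylight-saving period (24 November 2018 – 25 March 2019), so Velur Prefecture is on daylight time, UTC−04:00.
07:00 local + 4h = 11:00 UTC.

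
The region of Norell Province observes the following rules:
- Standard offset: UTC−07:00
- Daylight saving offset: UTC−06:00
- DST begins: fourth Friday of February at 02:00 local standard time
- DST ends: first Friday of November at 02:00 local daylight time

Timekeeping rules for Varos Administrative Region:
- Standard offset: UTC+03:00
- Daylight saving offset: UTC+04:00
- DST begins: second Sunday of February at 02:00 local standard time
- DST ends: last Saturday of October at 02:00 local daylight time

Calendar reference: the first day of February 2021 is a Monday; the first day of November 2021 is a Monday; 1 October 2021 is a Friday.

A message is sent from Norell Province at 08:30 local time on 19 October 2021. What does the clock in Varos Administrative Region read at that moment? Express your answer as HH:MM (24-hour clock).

18:30

1 February 2021 is a Monday, so the first Friday is February 5 and the fourth is February 26.
1 November 2021 is a Monday, so the first Friday is November 5.
Daylight saving runs 26 February – 5 November; 19 October 2021 is inside that window, so Norell Province is at UTC−06:00.
08:30 Norell Province + 6h = 14:30 UTC.
1 February 2021 is a Monday, so the first Sunday is February 7 and the second is February 14.
1 October 2021 is a Friday, so Saturdays fall on 2, 9, 16, 23, 30; the last is October 30.
At the standard offset (UTC+03:00), 14:30 UTC + 3h = 17:30 Varos Administrative Region standard time.
The standard-time date in Varos Administrative Region, 19 October 2021, falls between 14 February and 30 October, so daylight saving is in effect and Varos Administrative Region is at UTC+04:00.
14:30 UTC + 4h = 18:30 Varos Administrative Region.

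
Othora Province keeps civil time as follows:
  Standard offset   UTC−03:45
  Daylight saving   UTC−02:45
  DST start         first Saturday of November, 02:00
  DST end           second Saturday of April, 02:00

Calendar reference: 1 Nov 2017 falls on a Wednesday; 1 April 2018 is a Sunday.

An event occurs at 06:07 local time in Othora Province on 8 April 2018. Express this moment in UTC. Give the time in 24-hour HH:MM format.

08:52

1 November 2017 is a Wednesday, so the first Saturday is November 4.
1 April 2018 is a Sunday, so the first Saturday is April 7 and the second is April 14.
8 April 2018 lies within the daylight-saving period (4 November 2017 – 14 April 2018), so Othora Province is on daylight time, UTC−02:45.
06:07 local + 2h45m = 08:52 UTC.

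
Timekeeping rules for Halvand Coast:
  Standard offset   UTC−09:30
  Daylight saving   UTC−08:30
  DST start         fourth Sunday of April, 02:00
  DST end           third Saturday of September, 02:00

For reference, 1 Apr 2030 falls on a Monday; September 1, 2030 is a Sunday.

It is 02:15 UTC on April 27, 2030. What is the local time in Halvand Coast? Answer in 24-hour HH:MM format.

16:45

1 April 2030 is a Monday, so the first Sunday is April 7 and the fourth is April 28.
1 September 2030 is a Sunday, so the first Saturday is September 7 and the third is September 21.
At the standard offset (UTC−09:30), 02:15 UTC − 9h30m = 16:45 Halvand Coast standard time (rolling into the previous day, 26 April 2030).
Daylight saving runs 28 April – 21 September; the standard-time date in Halvand Coast, April 26, 2030, is outside that window, so Halvand Coast is on standard time at UTC−09:30.
02:15 UTC − 9h30m = 16:45 local (rolling into the previous day, 26 April 2030).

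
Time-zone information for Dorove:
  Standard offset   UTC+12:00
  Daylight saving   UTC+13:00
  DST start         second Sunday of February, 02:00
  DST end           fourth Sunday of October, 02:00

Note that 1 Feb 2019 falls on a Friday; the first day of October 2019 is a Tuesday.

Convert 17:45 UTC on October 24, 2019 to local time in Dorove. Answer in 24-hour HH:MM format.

1 February 2019 is a Friday, so the first Sunday is February 3 and the second is February 10.
1 October 2019 is a Tuesday, so the first Sunday is October 6 and the fourth is October 27.
At the standard offset (UTC+12:00), 17:45 UTC + 12h = 05:45 Dorove standard time (rolling into the next day, 25 October 2019).
The standard-time date in Dorove, October 25, 2019, falls between 10 February and 27 October, so daylight saving is in effect and Dorove is at UTC+13:00.
17:45 UTC + 13h = 06:45 local (rolling into the next day, 25 October 2019).

06:45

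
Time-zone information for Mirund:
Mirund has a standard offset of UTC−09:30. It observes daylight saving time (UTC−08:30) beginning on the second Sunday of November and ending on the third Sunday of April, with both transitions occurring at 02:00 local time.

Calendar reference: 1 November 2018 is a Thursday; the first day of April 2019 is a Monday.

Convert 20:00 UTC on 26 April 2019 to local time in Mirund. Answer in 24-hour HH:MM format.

10:30

1 November 2018 is a Thursday, so the first Sunday is November 4 and the second is November 11.
1 April 2019 is a Monday, so the first Sunday is April 7 and the third is April 21.
At the standard offset (UTC−09:30), 20:00 UTC − 9h30m = 10:30 Mirund standard time.
Daylight saving runs 11 November 2018 – 21 April 2019; the standard-time date in Mirund, 26 April 2019, is outside that window, so Mirund is on standard time at UTC−09:30.
20:00 UTC − 9h30m = 10:30 local.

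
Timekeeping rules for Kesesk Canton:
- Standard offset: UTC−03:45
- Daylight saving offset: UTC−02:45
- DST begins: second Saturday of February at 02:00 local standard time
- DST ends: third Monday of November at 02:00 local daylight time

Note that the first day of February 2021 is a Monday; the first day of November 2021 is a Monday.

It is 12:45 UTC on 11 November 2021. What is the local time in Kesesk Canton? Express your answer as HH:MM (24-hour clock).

1 February 2021 is a Monday, so the first Saturday is February 6 and the second is February 13.
1 November 2021 is a Monday, so the first Monday is November 1 and the third is November 15.
At the standard offset (UTC−03:45), 12:45 UTC − 3h45m = 09:00 Kesesk Canton standard time.
The standard-time date in Kesesk Canton, 11 November 2021, falls between 13 February and 15 November, so daylight saving is in effect and Kesesk Canton is at UTC−02:45.
12:45 UTC − 2h45m = 10:00 local.

10:00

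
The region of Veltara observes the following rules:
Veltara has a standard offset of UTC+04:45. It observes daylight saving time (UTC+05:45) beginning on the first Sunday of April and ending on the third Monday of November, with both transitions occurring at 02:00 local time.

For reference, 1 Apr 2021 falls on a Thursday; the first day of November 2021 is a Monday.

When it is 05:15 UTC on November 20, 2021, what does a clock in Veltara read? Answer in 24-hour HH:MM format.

10:00

1 April 2021 is a Thursday, so the first Sunday is April 4.
1 November 2021 is a Monday, so the first Monday is November 1 and the third is November 15.
At the standard offset (UTC+04:45), 05:15 UTC + 4h45m = 10:00 Veltara standard time.
The standard-time date in Veltara, November 20, 2021, does not fall between 4 April and 15 November, so daylight saving is not in effect and Veltara is at UTC+04:45.
05:15 UTC + 4h45m = 10:00 local.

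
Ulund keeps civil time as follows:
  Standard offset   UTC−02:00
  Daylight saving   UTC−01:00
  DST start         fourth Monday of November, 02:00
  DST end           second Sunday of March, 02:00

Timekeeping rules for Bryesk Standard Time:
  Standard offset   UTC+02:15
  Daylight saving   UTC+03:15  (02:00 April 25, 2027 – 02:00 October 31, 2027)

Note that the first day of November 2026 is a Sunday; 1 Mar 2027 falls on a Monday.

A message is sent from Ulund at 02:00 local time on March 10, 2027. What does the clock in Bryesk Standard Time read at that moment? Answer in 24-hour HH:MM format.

1 November 2026 is a Sunday, so the first Monday is November 2 and the fourth is November 23.
1 March 2027 is a Monday, so the first Sunday is March 7 and the second is March 14.
March 10, 2027 falls between 23 November 2026 and 14 March 2027, so daylight saving is in effect and Ulund is at UTC−01:00.
02:00 Ulund + 1h = 03:00 UTC.
At the standard offset (UTC+02:15), 03:00 UTC + 2h15m = 05:15 Bryesk Standard Time standard time.
The standard-time date in Bryesk Standard Time, March 10, 2027, does not fall between 25 April and 31 October, so daylight saving is not in effect and Bryesk Standard Time is at UTC+02:15.
03:00 UTC + 2h15m = 05:15 Bryesk Standard Time.

05:15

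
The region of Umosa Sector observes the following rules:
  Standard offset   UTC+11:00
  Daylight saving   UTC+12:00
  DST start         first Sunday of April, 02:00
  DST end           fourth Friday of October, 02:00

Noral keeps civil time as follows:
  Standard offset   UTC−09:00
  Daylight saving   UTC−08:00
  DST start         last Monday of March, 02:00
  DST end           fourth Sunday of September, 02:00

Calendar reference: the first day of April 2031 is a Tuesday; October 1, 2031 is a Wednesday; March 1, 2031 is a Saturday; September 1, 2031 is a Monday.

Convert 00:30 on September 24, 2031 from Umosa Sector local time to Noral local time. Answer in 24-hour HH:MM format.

04:30

1 April 2031 is a Tuesday, so the first Sunday is April 6.
1 October 2031 is a Wednesday, so the first Friday is October 3 and the fourth is October 24.
September 24, 2031 falls between 6 April and 24 October, so daylight saving is in effect and Umosa Sector is at UTC+12:00.
00:30 Umosa Sector − 12h = 12:30 UTC (rolling into the previous day, 23 September 2031).
1 March 2031 is a Saturday, so Mondays fall on 3, 10, 17, 24, 31; the last is March 31.
1 September 2031 is a Monday, so the first Sunday is September 7 and the fourth is September 28.
At the standard offset (UTC−09:00), 12:30 UTC − 9h = 03:30 Noral standard time.
The standard-time date in Noral, September 23, 2031, lies within the daylight-saving period (31 March – 28 September), so Noral is on daylight time, UTC−08:00.
12:30 UTC − 8h = 04:30 Noral.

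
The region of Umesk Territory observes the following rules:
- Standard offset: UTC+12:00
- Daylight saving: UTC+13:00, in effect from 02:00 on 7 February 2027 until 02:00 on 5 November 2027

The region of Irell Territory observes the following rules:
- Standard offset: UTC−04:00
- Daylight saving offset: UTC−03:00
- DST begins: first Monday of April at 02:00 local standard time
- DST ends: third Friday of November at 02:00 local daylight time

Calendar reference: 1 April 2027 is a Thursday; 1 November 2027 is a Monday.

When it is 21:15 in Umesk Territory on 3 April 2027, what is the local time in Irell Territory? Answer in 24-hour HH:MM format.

Daylight saving runs 7 February – 5 November; 3 April 2027 is inside that window, so Umesk Territory is at UTC+13:00.
21:15 Umesk Territory − 13h = 08:15 UTC.
1 April 2027 is a Thursday, so the first Monday is April 5.
1 November 2027 is a Monday, so the first Friday is November 5 and the third is November 19.
At the standard offset (UTC−04:00), 08:15 UTC − 4h = 04:15 Irell Territory standard time.
Daylight saving runs 5 April – 19 November; the standard-time date in Irell Territory, 3 April 2027, is outside that window, so Irell Territory is on standard time at UTC−04:00.
08:15 UTC − 4h = 04:15 Irell Territory.

04:15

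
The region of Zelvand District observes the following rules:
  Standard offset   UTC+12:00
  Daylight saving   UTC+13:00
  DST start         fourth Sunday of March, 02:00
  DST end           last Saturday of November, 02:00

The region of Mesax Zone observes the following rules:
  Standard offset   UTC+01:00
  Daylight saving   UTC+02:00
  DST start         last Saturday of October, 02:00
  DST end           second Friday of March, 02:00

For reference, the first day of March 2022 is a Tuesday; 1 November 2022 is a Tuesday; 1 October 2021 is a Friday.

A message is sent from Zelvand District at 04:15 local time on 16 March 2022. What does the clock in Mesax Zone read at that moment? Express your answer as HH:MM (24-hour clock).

17:15

1 March 2022 is a Tuesday, so the first Sunday is March 6 and the fourth is March 27.
1 November 2022 is a Tuesday, so Saturdays fall on 5, 12, 19, 26; the last is November 26.
16 March 2022 is outside the daylight-saving period (27 March – 26 November), so Zelvand District is on standard time, UTC+12:00.
04:15 Zelvand District − 12h = 16:15 UTC (rolling into the previous day, 15 March 2022).
1 October 2021 is a Friday, so Saturdays fall on 2, 9, 16, 23, 30; the last is October 30.
1 March 2022 is a Tuesday, so the first Friday is March 4 and the second is March 11.
At the standard offset (UTC+01:00), 16:15 UTC + 1h = 17:15 Mesax Zone standard time.
The standard-time date in Mesax Zone, 15 March 2022, does not fall between 30 October 2021 and 11 March 2022, so daylight saving is not in effect and Mesax Zone is at UTC+01:00.
16:15 UTC + 1h = 17:15 Mesax Zone.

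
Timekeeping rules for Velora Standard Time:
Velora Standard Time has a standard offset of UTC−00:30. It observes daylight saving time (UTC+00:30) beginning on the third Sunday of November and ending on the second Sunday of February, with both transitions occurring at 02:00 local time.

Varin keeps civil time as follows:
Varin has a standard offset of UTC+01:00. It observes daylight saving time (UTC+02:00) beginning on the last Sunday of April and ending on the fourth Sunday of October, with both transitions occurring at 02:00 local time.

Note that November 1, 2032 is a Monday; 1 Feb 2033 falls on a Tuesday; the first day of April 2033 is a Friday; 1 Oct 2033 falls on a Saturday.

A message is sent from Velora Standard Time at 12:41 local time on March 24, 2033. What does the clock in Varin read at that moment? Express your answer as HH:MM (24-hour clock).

14:11

1 November 2032 is a Monday, so the first Sunday is November 7 and the third is November 21.
1 February 2033 is a Tuesday, so the first Sunday is February 6 and the second is February 13.
March 24, 2033 is outside the daylight-saving period (21 November 2032 – 13 February 2033), so Velora Standard Time is on standard time, UTC−00:30.
12:41 Velora Standard Time + 0h30m = 13:11 UTC.
1 April 2033 is a Friday, so Sundays fall on 3, 10, 17, 24; the last is April 24.
1 October 2033 is a Saturday, so the first Sunday is October 2 and the fourth is October 23.
At the standard offset (UTC+01:00), 13:11 UTC + 1h = 14:11 Varin standard time.
The standard-time date in Varin, March 24, 2033, does not fall between 24 April and 23 October, so daylight saving is not in effect and Varin is at UTC+01:00.
13:11 UTC + 1h = 14:11 Varin.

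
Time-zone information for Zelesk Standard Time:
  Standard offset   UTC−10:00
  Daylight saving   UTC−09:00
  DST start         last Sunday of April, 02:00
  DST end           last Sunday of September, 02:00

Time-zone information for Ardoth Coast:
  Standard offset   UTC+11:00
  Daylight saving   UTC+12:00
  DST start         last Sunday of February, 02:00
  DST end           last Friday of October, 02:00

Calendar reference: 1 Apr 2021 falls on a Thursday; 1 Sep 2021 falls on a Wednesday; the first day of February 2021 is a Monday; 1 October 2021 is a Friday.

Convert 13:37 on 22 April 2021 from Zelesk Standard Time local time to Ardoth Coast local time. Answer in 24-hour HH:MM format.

11:37

1 April 2021 is a Thursday, so Sundays fall on 4, 11, 18, 25; the last is April 25.
1 September 2021 is a Wednesday, so Sundays fall on 5, 12, 19, 26; the last is September 26.
22 April 2021 is outside the daylight-saving period (25 April – 26 September), so Zelesk Standard Time is on standard time, UTC−10:00.
13:37 Zelesk Standard Time + 10h = 23:37 UTC.
1 February 2021 is a Monday, so Sundays fall on 7, 14, 21, 28; the last is February 28.
1 October 2021 is a Friday, so Fridays fall on 1, 8, 15, 22, 29; the last is October 29.
At the standard offset (UTC+11:00), 23:37 UTC + 11h = 10:37 Ardoth Coast standard time (rolling into the next day, 23 April 2021).
Daylight saving runs 28 February – 29 October; the standard-time date in Ardoth Coast, 23 April 2021, is inside that window, so Ardoth Coast is at UTC+12:00.
23:37 UTC + 12h = 11:37 Ardoth Coast (rolling into the next day, 23 April 2021).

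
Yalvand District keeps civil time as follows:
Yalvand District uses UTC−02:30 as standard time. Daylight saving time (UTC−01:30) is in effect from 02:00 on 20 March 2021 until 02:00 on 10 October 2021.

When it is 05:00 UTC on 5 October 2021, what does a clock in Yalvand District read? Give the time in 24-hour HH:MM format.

At the standard offset (UTC−02:30), 05:00 UTC − 2h30m = 02:30 Yalvand District standard time.
The standard-time date in Yalvand District, 5 October 2021, lies within the daylight-saving period (20 March – 10 October), so Yalvand District is on daylight time, UTC−01:30.
05:00 UTC − 1h30m = 03:30 local.

03:30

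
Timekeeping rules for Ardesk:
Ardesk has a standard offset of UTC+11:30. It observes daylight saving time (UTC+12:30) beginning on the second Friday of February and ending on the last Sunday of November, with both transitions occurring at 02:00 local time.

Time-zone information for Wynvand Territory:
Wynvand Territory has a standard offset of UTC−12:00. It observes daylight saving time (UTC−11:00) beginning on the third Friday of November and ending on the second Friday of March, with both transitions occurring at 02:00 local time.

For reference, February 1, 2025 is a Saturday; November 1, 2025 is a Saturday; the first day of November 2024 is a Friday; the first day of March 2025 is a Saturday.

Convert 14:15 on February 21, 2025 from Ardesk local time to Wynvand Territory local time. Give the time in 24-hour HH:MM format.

1 February 2025 is a Saturday, so the first Friday is February 7 and the second is February 14.
1 November 2025 is a Saturday, so Sundays fall on 2, 9, 16, 23, 30; the last is November 30.
February 21, 2025 falls between 14 February and 30 November, so daylight saving is in effect and Ardesk is at UTC+12:30.
14:15 Ardesk − 12h30m = 01:45 UTC.
1 November 2024 is a Friday, so the first Friday is November 1 and the third is November 15.
1 March 2025 is a Saturday, so the first Friday is March 7 and the second is March 14.
At the standard offset (UTC−12:00), 01:45 UTC − 12h = 13:45 Wynvand Territory standard time (rolling into the previous day, 20 February 2025).
The standard-time date in Wynvand Territory, February 20, 2025, falls between 15 November 2024 and 14 March 2025, so daylight saving is in effect and Wynvand Territory is at UTC−11:00.
01:45 UTC − 11h = 14:45 Wynvand Territory (rolling into the previous day, 20 February 2025).

14:45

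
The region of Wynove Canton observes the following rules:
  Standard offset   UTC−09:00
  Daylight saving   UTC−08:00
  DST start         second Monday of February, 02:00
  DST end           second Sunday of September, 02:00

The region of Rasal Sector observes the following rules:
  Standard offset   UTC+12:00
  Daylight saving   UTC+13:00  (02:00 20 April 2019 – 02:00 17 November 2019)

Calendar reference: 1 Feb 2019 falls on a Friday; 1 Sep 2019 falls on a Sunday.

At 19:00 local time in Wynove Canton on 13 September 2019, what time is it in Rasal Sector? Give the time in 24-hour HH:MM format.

1 February 2019 is a Friday, so the first Monday is February 4 and the second is February 11.
1 September 2019 is a Sunday, so the first Sunday is September 1 and the second is September 8.
13 September 2019 does not fall between 11 February and 8 September, so daylight saving is not in effect and Wynove Canton is at UTC−09:00.
19:00 Wynove Canton + 9h = 04:00 UTC (rolling into the next day, 14 September 2019).
At the standard offset (UTC+12:00), 04:00 UTC + 12h = 16:00 Rasal Sector standard time.
The standard-time date in Rasal Sector, 14 September 2019, falls between 20 April and 17 November, so daylight saving is in effect and Rasal Sector is at UTC+13:00.
04:00 UTC + 13h = 17:00 Rasal Sector.

17:00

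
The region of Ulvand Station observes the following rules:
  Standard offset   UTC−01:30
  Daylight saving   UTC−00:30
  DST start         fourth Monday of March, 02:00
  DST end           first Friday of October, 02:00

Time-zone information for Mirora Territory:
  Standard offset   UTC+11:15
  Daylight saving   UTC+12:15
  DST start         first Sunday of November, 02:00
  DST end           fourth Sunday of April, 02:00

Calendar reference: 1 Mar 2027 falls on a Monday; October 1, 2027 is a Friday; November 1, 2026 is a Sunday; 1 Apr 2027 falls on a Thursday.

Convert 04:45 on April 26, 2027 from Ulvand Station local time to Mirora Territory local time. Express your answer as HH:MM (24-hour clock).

16:30

1 March 2027 is a Monday, so the first Monday is March 1 and the fourth is March 22.
1 October 2027 is a Friday, so the first Friday is October 1.
April 26, 2027 lies within the daylight-saving period (22 March – 1 October), so Ulvand Station is on daylight time, UTC−00:30.
04:45 Ulvand Station + 0h30m = 05:15 UTC.
1 November 2026 is a Sunday, so the first Sunday is November 1.
1 April 2027 is a Thursday, so the first Sunday is April 4 and the fourth is April 25.
At the standard offset (UTC+11:15), 05:15 UTC + 11h15m = 16:30 Mirora Territory standard time.
The standard-time date in Mirora Territory, April 26, 2027, is outside the daylight-saving period (1 November 2026 – 25 April 2027), so Mirora Territory is on standard time, UTC+11:15.
05:15 UTC + 11h15m = 16:30 Mirora Territory.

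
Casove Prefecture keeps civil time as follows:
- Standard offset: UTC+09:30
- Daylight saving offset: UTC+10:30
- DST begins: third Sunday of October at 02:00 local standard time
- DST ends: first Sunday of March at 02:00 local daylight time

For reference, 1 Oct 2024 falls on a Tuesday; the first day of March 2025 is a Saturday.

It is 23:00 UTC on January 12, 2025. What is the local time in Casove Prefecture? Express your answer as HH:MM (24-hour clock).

1 October 2024 is a Tuesday, so the first Sunday is October 6 and the third is October 20.
1 March 2025 is a Saturday, so the first Sunday is March 2.
At the standard offset (UTC+09:30), 23:00 UTC + 9h30m = 08:30 Casove Prefecture standard time (rolling into the next day, 13 January 2025).
The standard-time date in Casove Prefecture, January 13, 2025, falls between 20 October 2024 and 2 March 2025, so daylight saving is in effect and Casove Prefecture is at UTC+10:30.
23:00 UTC + 10h30m = 09:30 local (rolling into the next day, 13 January 2025).

09:30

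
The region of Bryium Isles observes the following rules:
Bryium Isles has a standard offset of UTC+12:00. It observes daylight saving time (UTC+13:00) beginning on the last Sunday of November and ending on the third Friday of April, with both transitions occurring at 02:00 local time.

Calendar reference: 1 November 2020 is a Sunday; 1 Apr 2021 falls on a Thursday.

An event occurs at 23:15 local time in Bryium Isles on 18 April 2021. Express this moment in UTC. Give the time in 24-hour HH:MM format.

11:15

1 November 2020 is a Sunday, so Sundays fall on 1, 8, 15, 22, 29; the last is November 29.
1 April 2021 is a Thursday, so the first Friday is April 2 and the third is April 16.
18 April 2021 is outside the daylight-saving period (29 November 2020 – 16 April 2021), so Bryium Isles is on standard time, UTC+12:00.
23:15 local − 12h = 11:15 UTC.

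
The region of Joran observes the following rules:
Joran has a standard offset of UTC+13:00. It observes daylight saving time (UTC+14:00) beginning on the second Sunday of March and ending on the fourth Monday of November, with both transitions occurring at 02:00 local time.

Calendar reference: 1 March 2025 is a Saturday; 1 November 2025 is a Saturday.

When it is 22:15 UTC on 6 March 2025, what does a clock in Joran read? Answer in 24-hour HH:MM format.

1 March 2025 is a Saturday, so the first Sunday is March 2 and the second is March 9.
1 November 2025 is a Saturday, so the first Monday is November 3 and the fourth is November 24.
At the standard offset (UTC+13:00), 22:15 UTC + 13h = 11:15 Joran standard time (rolling into the next day, 7 March 2025).
The standard-time date in Joran, 7 March 2025, does not fall between 9 March and 24 November, so daylight saving is not in effect and Joran is at UTC+13:00.
22:15 UTC + 13h = 11:15 local (rolling into the next day, 7 March 2025).

11:15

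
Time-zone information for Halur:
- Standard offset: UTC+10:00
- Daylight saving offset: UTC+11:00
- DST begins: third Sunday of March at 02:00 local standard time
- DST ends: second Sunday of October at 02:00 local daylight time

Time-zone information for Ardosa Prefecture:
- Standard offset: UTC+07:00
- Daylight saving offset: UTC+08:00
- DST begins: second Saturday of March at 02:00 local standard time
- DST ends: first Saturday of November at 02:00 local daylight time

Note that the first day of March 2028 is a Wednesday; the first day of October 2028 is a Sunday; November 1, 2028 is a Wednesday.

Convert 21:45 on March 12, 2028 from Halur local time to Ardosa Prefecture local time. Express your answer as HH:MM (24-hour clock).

1 March 2028 is a Wednesday, so the first Sunday is March 5 and the third is March 19.
1 October 2028 is a Sunday, so the first Sunday is October 1 and the second is October 8.
Daylight saving runs 19 March – 8 October; March 12, 2028 is outside that window, so Halur is on standard time at UTC+10:00.
21:45 Halur − 10h = 11:45 UTC.
1 March 2028 is a Wednesday, so the first Saturday is March 4 and the second is March 11.
1 November 2028 is a Wednesday, so the first Saturday is November 4.
At the standard offset (UTC+07:00), 11:45 UTC + 7h = 18:45 Ardosa Prefecture standard time.
The standard-time date in Ardosa Prefecture, March 12, 2028, falls between 11 March and 4 November, so daylight saving is in effect and Ardosa Prefecture is at UTC+08:00.
11:45 UTC + 8h = 19:45 Ardosa Prefecture.

19:45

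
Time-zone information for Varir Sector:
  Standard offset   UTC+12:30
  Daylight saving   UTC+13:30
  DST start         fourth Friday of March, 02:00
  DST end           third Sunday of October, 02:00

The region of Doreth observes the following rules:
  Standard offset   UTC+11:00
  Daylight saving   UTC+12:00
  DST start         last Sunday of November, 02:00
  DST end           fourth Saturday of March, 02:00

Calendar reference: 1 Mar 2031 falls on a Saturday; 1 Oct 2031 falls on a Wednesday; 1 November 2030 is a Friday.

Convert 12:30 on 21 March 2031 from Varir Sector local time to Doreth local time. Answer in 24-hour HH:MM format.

12:00

1 March 2031 is a Saturday, so the first Friday is March 7 and the fourth is March 28.
1 October 2031 is a Wednesday, so the first Sunday is October 5 and the third is October 19.
21 March 2031 does not fall between 28 March and 19 October, so daylight saving is not in effect and Varir Sector is at UTC+12:30.
12:30 Varir Sector − 12h30m = 00:00 UTC.
1 November 2030 is a Friday, so Sundays fall on 3, 10, 17, 24; the last is November 24.
1 March 2031 is a Saturday, so the first Saturday is March 1 and the fourth is March 22.
At the standard offset (UTC+11:00), 00:00 UTC + 11h = 11:00 Doreth standard time.
Daylight saving runs 24 November 2030 – 22 March 2031; the standard-time date in Doreth, 21 March 2031, is inside that window, so Doreth is at UTC+12:00.
00:00 UTC + 12h = 12:00 Doreth.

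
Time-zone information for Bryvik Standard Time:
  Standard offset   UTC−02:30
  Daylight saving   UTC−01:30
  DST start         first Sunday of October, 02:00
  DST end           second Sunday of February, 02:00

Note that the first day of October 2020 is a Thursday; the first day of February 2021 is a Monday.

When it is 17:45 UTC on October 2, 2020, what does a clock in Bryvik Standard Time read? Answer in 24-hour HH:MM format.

1 October 2020 is a Thursday, so the first Sunday is October 4.
1 February 2021 is a Monday, so the first Sunday is February 7 and the second is February 14.
At the standard offset (UTC−02:30), 17:45 UTC − 2h30m = 15:15 Bryvik Standard Time standard time.
The standard-time date in Bryvik Standard Time, October 2, 2020, does not fall between 4 October 2020 and 14 February 2021, so daylight saving is not in effect and Bryvik Standard Time is at UTC−02:30.
17:45 UTC − 2h30m = 15:15 local.

15:15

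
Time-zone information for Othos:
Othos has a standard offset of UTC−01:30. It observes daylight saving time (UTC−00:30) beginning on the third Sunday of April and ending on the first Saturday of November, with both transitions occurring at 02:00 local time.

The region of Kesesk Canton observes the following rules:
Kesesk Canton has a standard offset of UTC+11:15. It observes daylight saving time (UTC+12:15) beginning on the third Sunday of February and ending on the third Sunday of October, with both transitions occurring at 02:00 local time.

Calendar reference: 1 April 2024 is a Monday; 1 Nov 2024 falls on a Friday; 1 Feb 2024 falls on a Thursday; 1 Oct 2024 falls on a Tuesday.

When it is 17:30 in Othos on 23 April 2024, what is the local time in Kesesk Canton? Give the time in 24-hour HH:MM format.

1 April 2024 is a Monday, so the first Sunday is April 7 and the third is April 21.
1 November 2024 is a Friday, so the first Saturday is November 2.
23 April 2024 lies within the daylight-saving period (21 April – 2 November), so Othos is on daylight time, UTC−00:30.
17:30 Othos + 0h30m = 18:00 UTC.
1 February 2024 is a Thursday, so the first Sunday is February 4 and the third is February 18.
1 October 2024 is a Tuesday, so the first Sunday is October 6 and the third is October 20.
At the standard offset (UTC+11:15), 18:00 UTC + 11h15m = 05:15 Kesesk Canton standard time (rolling into the next day, 24 April 2024).
Daylight saving runs 18 February – 20 October; the standard-time date in Kesesk Canton, 24 April 2024, is inside that window, so Kesesk Canton is at UTC+12:15.
18:00 UTC + 12h15m = 06:15 Kesesk Canton (rolling into the next day, 24 April 2024).

06:15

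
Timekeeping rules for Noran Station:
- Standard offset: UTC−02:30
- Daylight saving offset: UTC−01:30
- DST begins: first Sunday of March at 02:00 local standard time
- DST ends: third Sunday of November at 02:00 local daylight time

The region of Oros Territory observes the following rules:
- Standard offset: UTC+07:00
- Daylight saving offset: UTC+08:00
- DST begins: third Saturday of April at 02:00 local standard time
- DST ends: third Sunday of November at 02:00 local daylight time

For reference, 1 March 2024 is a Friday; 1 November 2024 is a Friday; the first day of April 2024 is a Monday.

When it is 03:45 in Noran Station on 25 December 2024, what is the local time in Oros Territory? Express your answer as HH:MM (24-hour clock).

13:15

1 March 2024 is a Friday, so the first Sunday is March 3.
1 November 2024 is a Friday, so the first Sunday is November 3 and the third is November 17.
Daylight saving runs 3 March – 17 November; 25 December 2024 is outside that window, so Noran Station is on standard time at UTC−02:30.
03:45 Noran Station + 2h30m = 06:15 UTC.
1 April 2024 is a Monday, so the first Saturday is April 6 and the third is April 20.
1 November 2024 is a Friday, so the first Sunday is November 3 and the third is November 17.
At the standard offset (UTC+07:00), 06:15 UTC + 7h = 13:15 Oros Territory standard time.
The standard-time date in Oros Territory, 25 December 2024, is outside the daylight-saving period (20 April – 17 November), so Oros Territory is on standard time, UTC+07:00.
06:15 UTC + 7h = 13:15 Oros Territory.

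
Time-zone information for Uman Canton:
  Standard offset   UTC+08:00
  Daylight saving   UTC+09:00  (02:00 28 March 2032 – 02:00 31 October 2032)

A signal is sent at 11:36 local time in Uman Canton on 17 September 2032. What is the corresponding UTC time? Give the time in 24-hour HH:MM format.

02:36

17 September 2032 lies within the daylight-saving period (28 March – 31 October), so Uman Canton is on daylight time, UTC+09:00.
11:36 local − 9h = 02:36 UTC.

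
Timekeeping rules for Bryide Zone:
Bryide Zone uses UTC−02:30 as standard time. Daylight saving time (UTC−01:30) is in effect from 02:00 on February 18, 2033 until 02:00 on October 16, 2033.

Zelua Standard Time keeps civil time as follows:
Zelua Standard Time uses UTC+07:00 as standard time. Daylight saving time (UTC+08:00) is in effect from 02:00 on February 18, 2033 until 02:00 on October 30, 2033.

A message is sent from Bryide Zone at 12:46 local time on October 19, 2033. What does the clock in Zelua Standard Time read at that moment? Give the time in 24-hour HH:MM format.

23:16

October 19, 2033 does not fall between 18 February and 16 October, so daylight saving is not in effect and Bryide Zone is at UTC−02:30.
12:46 Bryide Zone + 2h30m = 15:16 UTC.
At the standard offset (UTC+07:00), 15:16 UTC + 7h = 22:16 Zelua Standard Time standard time.
The standard-time date in Zelua Standard Time, October 19, 2033, lies within the daylight-saving period (18 February – 30 October), so Zelua Standard Time is on daylight time, UTC+08:00.
15:16 UTC + 8h = 23:16 Zelua Standard Time.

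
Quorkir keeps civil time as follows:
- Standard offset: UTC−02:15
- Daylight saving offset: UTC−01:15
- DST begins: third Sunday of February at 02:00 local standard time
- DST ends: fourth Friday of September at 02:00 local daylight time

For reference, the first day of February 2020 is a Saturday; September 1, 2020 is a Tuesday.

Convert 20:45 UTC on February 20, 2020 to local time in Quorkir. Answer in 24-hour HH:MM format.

1 February 2020 is a Saturday, so the first Sunday is February 2 and the third is February 16.
1 September 2020 is a Tuesday, so the first Friday is September 4 and the fourth is September 25.
At the standard offset (UTC−02:15), 20:45 UTC − 2h15m = 18:30 Quorkir standard time.
The standard-time date in Quorkir, February 20, 2020, falls between 16 February and 25 September, so daylight saving is in effect and Quorkir is at UTC−01:15.
20:45 UTC − 1h15m = 19:30 local.

19:30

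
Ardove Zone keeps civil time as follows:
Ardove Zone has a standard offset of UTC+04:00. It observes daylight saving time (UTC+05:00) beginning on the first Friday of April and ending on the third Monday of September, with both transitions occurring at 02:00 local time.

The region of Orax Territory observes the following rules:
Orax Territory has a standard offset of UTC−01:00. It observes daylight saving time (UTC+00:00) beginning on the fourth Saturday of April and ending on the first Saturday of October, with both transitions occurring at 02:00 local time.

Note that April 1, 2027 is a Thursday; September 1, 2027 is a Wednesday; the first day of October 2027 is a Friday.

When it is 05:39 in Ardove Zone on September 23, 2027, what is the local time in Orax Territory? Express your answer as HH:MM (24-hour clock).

1 April 2027 is a Thursday, so the first Friday is April 2.
1 September 2027 is a Wednesday, so the first Monday is September 6 and the third is September 20.
Daylight saving runs 2 April – 20 September; September 23, 2027 is outside that window, so Ardove Zone is on standard time at UTC+04:00.
05:39 Ardove Zone − 4h = 01:39 UTC.
1 April 2027 is a Thursday, so the first Saturday is April 3 and the fourth is April 24.
1 October 2027 is a Friday, so the first Saturday is October 2.
At the standard offset (UTC−01:00), 01:39 UTC − 1h = 00:39 Orax Territory standard time.
Daylight saving runs 24 April – 2 October; the standard-time date in Orax Territory, September 23, 2027, is inside that window, so Orax Territory is at UTC+00:00.
01:39 UTC + 0h = 01:39 Orax Territory.

01:39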